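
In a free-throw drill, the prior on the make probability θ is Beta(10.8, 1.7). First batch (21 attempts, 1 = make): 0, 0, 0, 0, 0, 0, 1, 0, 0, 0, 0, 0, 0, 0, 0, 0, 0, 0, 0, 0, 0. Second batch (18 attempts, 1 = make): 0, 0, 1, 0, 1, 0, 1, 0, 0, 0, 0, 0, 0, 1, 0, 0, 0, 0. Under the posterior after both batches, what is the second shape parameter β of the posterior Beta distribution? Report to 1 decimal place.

The Beta prior is conjugate to a Binomial/Bernoulli likelihood; the update adds successes to α and failures to β.
After batch 1: Beta(10.8+1, 1.7+20) = Beta(11.8, 21.7).
After batch 2: Beta(11.8+4, 21.7+14) = Beta(15.8, 35.7).
Posterior β = 35.7.

35.7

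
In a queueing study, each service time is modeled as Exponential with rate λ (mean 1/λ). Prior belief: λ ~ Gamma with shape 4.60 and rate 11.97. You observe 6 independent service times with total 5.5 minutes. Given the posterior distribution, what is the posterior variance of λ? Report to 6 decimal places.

With a Gamma(shape α, rate β) prior on the exponential rate λ, the posterior after n observations with total T = Σxᵢ is Gamma(α+n, β+T).
Posterior: Gamma(4.60+6, 11.97+5.5) = Gamma(10.60, 17.47).
Var = α/β² = 0.034731.

0.034731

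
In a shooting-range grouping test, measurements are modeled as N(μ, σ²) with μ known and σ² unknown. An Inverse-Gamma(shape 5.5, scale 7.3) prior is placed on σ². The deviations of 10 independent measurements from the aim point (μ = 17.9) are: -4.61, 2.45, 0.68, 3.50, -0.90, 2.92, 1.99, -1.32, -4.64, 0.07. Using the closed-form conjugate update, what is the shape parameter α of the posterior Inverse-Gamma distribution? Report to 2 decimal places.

10.50

With known mean μ and an Inverse-Gamma(α, β) prior on σ², the Normal likelihood is conjugate: posterior is Inv-Gamma(α + n/2, β + Σ(xᵢ−μ)²/2).
Σ(xᵢ−μ)² = (-4.61)² + (2.45)² + (0.68)² + (3.50)² + (-0.90)² + (2.92)² + (1.99)² + (-1.32)² + (-4.64)² + (0.07)² = 76.5404.
Posterior: Inv-Gamma(5.5 + 10/2, 7.3 + 76.5404/2) = Inv-Gamma(10.50, 45.57020).
Posterior α = 10.50.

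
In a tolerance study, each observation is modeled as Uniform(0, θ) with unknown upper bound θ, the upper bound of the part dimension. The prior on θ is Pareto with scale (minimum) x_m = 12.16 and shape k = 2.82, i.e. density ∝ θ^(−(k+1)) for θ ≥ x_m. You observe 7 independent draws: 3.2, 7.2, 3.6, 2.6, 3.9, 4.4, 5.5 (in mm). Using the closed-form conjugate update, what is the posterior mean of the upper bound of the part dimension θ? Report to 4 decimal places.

13.5387

A Pareto(scale x_m, shape k) prior on the upper bound θ of Uniform(0, θ) is conjugate: posterior is Pareto(max(x_m, max xᵢ), k + n).
Sample maximum = 7.2; prior scale x_m = 12.16 → posterior scale = max = 12.16.
Posterior shape = 2.82 + 7 = 9.82.
E[θ|data] = k·x_m/(k−1) = 9.82·12.16/8.82 = 13.5387.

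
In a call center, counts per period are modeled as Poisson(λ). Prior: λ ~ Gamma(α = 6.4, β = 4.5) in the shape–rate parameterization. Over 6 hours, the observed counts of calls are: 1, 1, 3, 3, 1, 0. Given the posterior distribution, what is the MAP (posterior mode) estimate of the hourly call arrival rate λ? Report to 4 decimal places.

With a Gamma(shape α, rate β) prior, the Poisson likelihood is conjugate: the posterior is Gamma(α + ΣXᵢ, β + n).
Sum of counts S = 9 over n = 6 hours.
Posterior: Gamma(α+S, β+n) = Gamma(6.4+9, 4.5+6) = Gamma(15.4, 10.5).
Mode of Gamma(α,β) for α≥1 is (α−1)/β = 14.4/10.5 = 1.3714.

1.3714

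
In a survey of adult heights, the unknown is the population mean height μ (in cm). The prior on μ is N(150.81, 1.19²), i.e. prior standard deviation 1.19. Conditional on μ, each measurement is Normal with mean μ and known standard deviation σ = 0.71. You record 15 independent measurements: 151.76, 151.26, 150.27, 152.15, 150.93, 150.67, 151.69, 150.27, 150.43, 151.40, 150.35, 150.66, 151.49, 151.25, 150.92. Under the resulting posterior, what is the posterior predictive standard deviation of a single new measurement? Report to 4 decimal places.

For Normal data with known variance σ², a Normal(μ₀, σ₀²) prior on μ is conjugate. Posterior precision = 1/σ₀² + n/σ²; posterior mean is the precision-weighted average of μ₀ and x̄.
σ₀² = 1.19² = 1.4161, σ² = 0.71² = 0.5041; σ² + n·σ₀² = 0.5041 + 15·1.4161 = 21.7456.
Posterior precision = 1/σ₀² + n/σ² = 1/1.4161 + 15/0.5041 = (σ² + n·σ₀²)/(σ₀²σ²) = 21.7456/(1.4161·0.5041); posterior variance σₙ² = σ₀²σ²/(σ² + n·σ₀²) = 1.4161·0.5041/21.7456 = 0.032828.
Predictive variance for one new observation = σₙ² + σ² = 1.4161·0.5041/21.7456 + 0.5041 = σ²·(σ₀² + 21.7456)/21.7456 = 0.5041·23.1617/21.7456 = 0.536928; SD = √(0.5041·23.1617/21.7456) = 0.7328.

0.7328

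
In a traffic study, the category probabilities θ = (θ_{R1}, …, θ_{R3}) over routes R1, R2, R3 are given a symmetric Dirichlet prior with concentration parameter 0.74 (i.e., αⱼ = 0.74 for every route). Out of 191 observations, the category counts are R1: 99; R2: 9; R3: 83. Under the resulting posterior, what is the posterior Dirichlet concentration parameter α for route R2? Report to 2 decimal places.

9.74

The Dirichlet prior is conjugate to the Multinomial likelihood: each posterior αⱼ = prior αⱼ + observed count nⱼ.
Posterior concentration: (99.74, 9.74, 83.74), total = 193.22.
α_{R2} = 0.74 + 9 = 9.74.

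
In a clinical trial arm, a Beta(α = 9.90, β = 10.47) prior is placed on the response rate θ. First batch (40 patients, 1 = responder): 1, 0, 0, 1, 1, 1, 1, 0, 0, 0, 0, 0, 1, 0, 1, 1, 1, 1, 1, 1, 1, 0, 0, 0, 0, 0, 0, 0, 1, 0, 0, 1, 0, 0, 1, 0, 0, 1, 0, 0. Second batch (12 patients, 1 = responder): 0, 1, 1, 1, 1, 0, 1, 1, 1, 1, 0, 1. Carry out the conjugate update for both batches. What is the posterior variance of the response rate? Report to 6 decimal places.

0.003407

The Beta prior is conjugate to a Binomial/Bernoulli likelihood; the update adds successes to α and failures to β.
After batch 1: Beta(9.90+17, 10.47+23) = Beta(26.90, 33.47).
After batch 2: Beta(26.90+9, 33.47+3) = Beta(35.90, 36.47).
Var = αβ/((α+β)²(α+β+1)) = 35.90·36.47/(72.37²·73.37) = 0.003407.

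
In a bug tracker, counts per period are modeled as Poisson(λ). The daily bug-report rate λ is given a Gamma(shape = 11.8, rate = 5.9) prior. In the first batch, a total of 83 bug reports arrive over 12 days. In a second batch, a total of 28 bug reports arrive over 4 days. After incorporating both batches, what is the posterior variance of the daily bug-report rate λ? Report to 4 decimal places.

With a Gamma(shape α, rate β) prior, the Poisson likelihood is conjugate: the posterior is Gamma(α + ΣXᵢ, β + n).
After batch 1: Gamma(α+S, β+n) = Gamma(11.8+83, 5.9+12) = Gamma(94.8, 17.9).
After batch 2: Gamma(α+S, β+n) = Gamma(94.8+28, 17.9+4) = Gamma(122.8, 21.9).
Var = α/β² = 122.8/21.9² = 0.2560.

0.2560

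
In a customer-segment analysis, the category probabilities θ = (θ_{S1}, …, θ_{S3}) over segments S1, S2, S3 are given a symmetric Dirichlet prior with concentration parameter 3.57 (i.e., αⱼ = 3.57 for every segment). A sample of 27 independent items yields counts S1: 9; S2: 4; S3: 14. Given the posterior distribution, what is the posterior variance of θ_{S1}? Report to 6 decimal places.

0.005741

The Dirichlet prior is conjugate to the Multinomial likelihood: each posterior αⱼ = prior αⱼ + observed count nⱼ.
Posterior concentration: (12.57, 7.57, 17.57), total = 37.71.
Var[θ_j] = α_j(Σα−α_j)/((Σα)²(Σα+1)) = 12.57·25.14/(37.71²·38.71) = 0.005741.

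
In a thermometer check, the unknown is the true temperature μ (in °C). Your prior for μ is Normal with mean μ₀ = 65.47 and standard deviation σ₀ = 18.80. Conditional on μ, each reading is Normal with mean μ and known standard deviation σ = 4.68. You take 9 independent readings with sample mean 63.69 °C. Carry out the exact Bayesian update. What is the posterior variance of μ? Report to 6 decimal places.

2.416958

For Normal data with known variance σ², a Normal(μ₀, σ₀²) prior on μ is conjugate. Posterior precision = 1/σ₀² + n/σ²; posterior mean is the precision-weighted average of μ₀ and x̄.
σ₀² = 18.80² = 353.44, σ² = 4.68² = 21.9024; σ² + n·σ₀² = 21.9024 + 9·353.44 = 3202.8624.
Posterior precision = 1/σ₀² + n/σ² = 1/353.44 + 9/21.9024 = (σ² + n·σ₀²)/(σ₀²σ²) = 3202.8624/(353.44·21.9024); posterior variance σₙ² = σ₀²σ²/(σ² + n·σ₀²) = 353.44·21.9024/3202.8624 = 2.416958.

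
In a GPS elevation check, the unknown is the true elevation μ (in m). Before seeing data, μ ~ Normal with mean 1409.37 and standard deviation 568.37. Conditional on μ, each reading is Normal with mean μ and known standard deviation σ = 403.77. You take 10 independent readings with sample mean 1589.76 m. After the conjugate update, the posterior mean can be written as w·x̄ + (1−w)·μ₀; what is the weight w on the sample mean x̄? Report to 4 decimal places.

For Normal data with known variance σ², a Normal(μ₀, σ₀²) prior on μ is conjugate. Posterior precision = 1/σ₀² + n/σ²; posterior mean is the precision-weighted average of μ₀ and x̄.
σ₀² = 568.37² = 323044.4569, σ² = 403.77² = 163030.2129. Prior precision 1/σ₀² = 1/323044.4569; data precision n/σ² = 10/163030.2129.
w = (n/σ²)/(1/σ₀² + n/σ²) = n·σ₀²/(σ² + n·σ₀²) = 10·323044.4569/(163030.2129 + 10·323044.4569) = 3230444.569/3393474.7819 = 0.9520.

0.9520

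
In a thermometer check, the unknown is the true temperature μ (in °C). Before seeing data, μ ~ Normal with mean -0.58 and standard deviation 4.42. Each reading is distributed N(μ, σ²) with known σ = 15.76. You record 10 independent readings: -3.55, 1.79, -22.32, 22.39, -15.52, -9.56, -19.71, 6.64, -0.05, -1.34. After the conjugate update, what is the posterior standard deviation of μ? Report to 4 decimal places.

3.3068

For Normal data with known variance σ², a Normal(μ₀, σ₀²) prior on μ is conjugate. Posterior precision = 1/σ₀² + n/σ²; posterior mean is the precision-weighted average of μ₀ and x̄.
σ₀² = 4.42² = 19.5364, σ² = 15.76² = 248.3776; σ² + n·σ₀² = 248.3776 + 10·19.5364 = 443.7416.
Posterior precision = 1/σ₀² + n/σ² = 1/19.5364 + 10/248.3776 = (σ² + n·σ₀²)/(σ₀²σ²) = 443.7416/(19.5364·248.3776); posterior variance σₙ² = σ₀²σ²/(σ² + n·σ₀²) = 19.5364·248.3776/443.7416 = 10.935202.
Posterior SD = √σₙ² = √(19.5364·248.3776/443.7416) = 3.3068.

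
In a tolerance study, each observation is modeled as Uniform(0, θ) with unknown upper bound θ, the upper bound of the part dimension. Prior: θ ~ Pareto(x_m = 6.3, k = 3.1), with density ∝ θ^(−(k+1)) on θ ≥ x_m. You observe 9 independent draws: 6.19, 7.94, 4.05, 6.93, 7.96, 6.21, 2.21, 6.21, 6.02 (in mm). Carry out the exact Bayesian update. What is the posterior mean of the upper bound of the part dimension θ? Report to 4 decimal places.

8.6771

A Pareto(scale x_m, shape k) prior on the upper bound θ of Uniform(0, θ) is conjugate: posterior is Pareto(max(x_m, max xᵢ), k + n).
Sample maximum = 7.96; prior scale x_m = 6.3 → posterior scale = max = 7.96.
Posterior shape = 3.1 + 9 = 12.1.
E[θ|data] = k·x_m/(k−1) = 12.1·7.96/11.1 = 8.6771.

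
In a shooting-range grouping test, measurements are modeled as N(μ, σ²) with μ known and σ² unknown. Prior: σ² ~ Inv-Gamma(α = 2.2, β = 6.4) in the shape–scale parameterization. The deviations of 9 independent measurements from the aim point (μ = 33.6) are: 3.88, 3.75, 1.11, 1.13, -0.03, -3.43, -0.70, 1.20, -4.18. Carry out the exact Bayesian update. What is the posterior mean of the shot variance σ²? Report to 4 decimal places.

With known mean μ and an Inverse-Gamma(α, β) prior on σ², the Normal likelihood is conjugate: posterior is Inv-Gamma(α + n/2, β + Σ(xᵢ−μ)²/2).
Σ(xᵢ−μ)² = (3.88)² + (3.75)² + (1.11)² + (1.13)² + (-0.03)² + (-3.43)² + (-0.70)² + (1.20)² + (-4.18)² = 62.7941.
Posterior: Inv-Gamma(2.2 + 9/2, 6.4 + 62.7941/2) = Inv-Gamma(6.70, 37.79705).
E[σ²|data] = β/(α−1) = 37.79705/5.70 = 6.6311.

6.6311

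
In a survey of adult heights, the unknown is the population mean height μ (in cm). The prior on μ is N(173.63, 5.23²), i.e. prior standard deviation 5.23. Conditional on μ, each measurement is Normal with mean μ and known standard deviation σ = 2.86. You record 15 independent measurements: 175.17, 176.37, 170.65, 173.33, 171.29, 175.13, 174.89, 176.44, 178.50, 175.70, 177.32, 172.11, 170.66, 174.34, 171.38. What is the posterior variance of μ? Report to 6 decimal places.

For Normal data with known variance σ², a Normal(μ₀, σ₀²) prior on μ is conjugate. Posterior precision = 1/σ₀² + n/σ²; posterior mean is the precision-weighted average of μ₀ and x̄.
σ₀² = 5.23² = 27.3529, σ² = 2.86² = 8.1796; σ² + n·σ₀² = 8.1796 + 15·27.3529 = 418.4731.
Posterior precision = 1/σ₀² + n/σ² = 1/27.3529 + 15/8.1796 = (σ² + n·σ₀²)/(σ₀²σ²) = 418.4731/(27.3529·8.1796); posterior variance σₙ² = σ₀²σ²/(σ² + n·σ₀²) = 27.3529·8.1796/418.4731 = 0.534648.

0.534648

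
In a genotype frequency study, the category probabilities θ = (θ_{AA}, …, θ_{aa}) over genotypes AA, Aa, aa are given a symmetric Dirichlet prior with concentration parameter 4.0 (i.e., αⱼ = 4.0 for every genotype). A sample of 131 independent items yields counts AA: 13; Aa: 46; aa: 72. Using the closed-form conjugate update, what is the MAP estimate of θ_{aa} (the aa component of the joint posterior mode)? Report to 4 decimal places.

The Dirichlet prior is conjugate to the Multinomial likelihood: each posterior αⱼ = prior αⱼ + observed count nⱼ.
Posterior concentration: (17.0, 50.0, 76.0), total = 143.0.
Joint mode component: (α_{aa}−1)/(Σα−K) = 75.0/140.0 = 0.5357.

0.5357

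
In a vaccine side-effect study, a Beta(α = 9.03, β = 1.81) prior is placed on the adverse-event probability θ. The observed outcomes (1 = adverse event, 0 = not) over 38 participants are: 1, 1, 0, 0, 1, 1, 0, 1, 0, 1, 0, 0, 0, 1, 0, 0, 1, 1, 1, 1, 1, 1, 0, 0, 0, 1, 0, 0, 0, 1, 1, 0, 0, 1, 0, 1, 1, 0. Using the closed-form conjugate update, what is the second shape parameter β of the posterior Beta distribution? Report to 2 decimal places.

The Beta prior is conjugate to a Binomial/Bernoulli likelihood; the update adds successes to α and failures to β.
Posterior: Beta(α+k, β+n−k) = Beta(9.03+19, 1.81+19) = Beta(28.03, 20.81).
Posterior β = 20.81.

20.81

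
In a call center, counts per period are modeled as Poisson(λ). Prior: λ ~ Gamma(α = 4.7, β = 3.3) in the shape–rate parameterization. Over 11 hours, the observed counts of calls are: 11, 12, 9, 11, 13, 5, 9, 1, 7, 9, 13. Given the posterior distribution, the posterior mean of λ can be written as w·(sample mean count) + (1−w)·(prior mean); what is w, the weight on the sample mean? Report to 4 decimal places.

0.7692

With a Gamma(shape α, rate β) prior, the Poisson likelihood is conjugate: the posterior is Gamma(α + ΣXᵢ, β + n).
Posterior mean = (α₀+S)/(β₀+n) = [n/(β₀+n)]·(S/n) + [β₀/(β₀+n)]·(α₀/β₀), so only n and β₀ enter the weight.
Weight on data w = n/(β₀+n) = 11/(3.3+11) = 11/14.3 = 0.7692.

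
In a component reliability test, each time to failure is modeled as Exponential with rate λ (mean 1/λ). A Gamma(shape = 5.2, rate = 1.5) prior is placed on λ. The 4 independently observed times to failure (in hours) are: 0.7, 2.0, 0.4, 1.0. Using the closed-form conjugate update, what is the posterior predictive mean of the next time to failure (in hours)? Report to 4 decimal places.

With a Gamma(shape α, rate β) prior on the exponential rate λ, the posterior after n observations with total T = Σxᵢ is Gamma(α+n, β+T).
Sum of observations T = 4.1 hours; n = 4.
Posterior: Gamma(5.2+4, 1.5+4.1) = Gamma(9.2, 5.6).
The predictive distribution for the next observation is Lomax; its mean is β/(α−1) = 5.6/8.2 = 0.6829.

0.6829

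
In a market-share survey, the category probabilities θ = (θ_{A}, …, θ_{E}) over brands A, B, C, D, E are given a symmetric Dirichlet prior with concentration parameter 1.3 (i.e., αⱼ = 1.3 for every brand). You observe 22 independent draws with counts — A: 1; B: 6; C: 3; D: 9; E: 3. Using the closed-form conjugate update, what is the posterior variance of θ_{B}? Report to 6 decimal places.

The Dirichlet prior is conjugate to the Multinomial likelihood: each posterior αⱼ = prior αⱼ + observed count nⱼ.
Posterior concentration: (2.3, 7.3, 4.3, 10.3, 4.3), total = 28.5.
Var[θ_j] = α_j(Σα−α_j)/((Σα)²(Σα+1)) = 7.3·21.2/(28.5²·29.5) = 0.006459.

0.006459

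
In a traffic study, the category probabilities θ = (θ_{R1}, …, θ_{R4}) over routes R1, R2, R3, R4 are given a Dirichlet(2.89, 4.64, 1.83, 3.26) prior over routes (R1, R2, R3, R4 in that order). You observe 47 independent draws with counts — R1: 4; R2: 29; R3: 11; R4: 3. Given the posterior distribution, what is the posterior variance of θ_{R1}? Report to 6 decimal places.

The Dirichlet prior is conjugate to the Multinomial likelihood: each posterior αⱼ = prior αⱼ + observed count nⱼ.
Posterior concentration: (6.89, 33.64, 12.83, 6.26), total = 59.62.
Var[θ_j] = α_j(Σα−α_j)/((Σα)²(Σα+1)) = 6.89·52.73/(59.62²·60.62) = 0.001686.

0.001686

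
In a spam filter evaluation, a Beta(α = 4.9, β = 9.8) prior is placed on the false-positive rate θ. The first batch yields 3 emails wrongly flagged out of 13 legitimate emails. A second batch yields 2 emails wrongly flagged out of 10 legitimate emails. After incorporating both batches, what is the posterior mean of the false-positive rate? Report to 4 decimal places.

The Beta prior is conjugate to a Binomial/Bernoulli likelihood; the update adds successes to α and failures to β.
After batch 1: Beta(4.9+3, 9.8+10) = Beta(7.9, 19.8).
After batch 2: Beta(7.9+2, 19.8+8) = Beta(9.9, 27.8).
Posterior mean = α/(α+β) = 9.9/37.7 = 0.2626.

0.2626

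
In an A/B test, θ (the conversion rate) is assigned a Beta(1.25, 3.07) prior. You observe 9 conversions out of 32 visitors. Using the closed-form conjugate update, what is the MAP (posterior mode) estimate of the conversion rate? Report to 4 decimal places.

0.2695

The Beta prior is conjugate to a Binomial/Bernoulli likelihood; the update adds successes to α and failures to β.
Posterior: Beta(α+k, β+n−k) = Beta(1.25+9, 3.07+23) = Beta(10.25, 26.07).
Mode of Beta(a,b) for a,b>1 is (a−1)/(a+b−2) = 9.25/34.32 = 0.2695.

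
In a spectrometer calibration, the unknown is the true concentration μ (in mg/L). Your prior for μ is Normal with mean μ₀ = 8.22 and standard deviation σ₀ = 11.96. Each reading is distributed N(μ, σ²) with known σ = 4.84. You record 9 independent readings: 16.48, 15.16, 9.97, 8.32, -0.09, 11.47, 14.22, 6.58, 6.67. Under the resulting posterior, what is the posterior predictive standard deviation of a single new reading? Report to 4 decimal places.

5.0972

For Normal data with known variance σ², a Normal(μ₀, σ₀²) prior on μ is conjugate. Posterior precision = 1/σ₀² + n/σ²; posterior mean is the precision-weighted average of μ₀ and x̄.
σ₀² = 11.96² = 143.0416, σ² = 4.84² = 23.4256; σ² + n·σ₀² = 23.4256 + 9·143.0416 = 1310.8.
Posterior precision = 1/σ₀² + n/σ² = 1/143.0416 + 9/23.4256 = (σ² + n·σ₀²)/(σ₀²σ²) = 1310.8/(143.0416·23.4256); posterior variance σₙ² = σ₀²σ²/(σ² + n·σ₀²) = 143.0416·23.4256/1310.8 = 2.556328.
Predictive variance for one new observation = σₙ² + σ² = 143.0416·23.4256/1310.8 + 23.4256 = σ²·(σ₀² + 1310.8)/1310.8 = 23.4256·1453.8416/1310.8 = 25.981928; SD = √(23.4256·1453.8416/1310.8) = 5.0972.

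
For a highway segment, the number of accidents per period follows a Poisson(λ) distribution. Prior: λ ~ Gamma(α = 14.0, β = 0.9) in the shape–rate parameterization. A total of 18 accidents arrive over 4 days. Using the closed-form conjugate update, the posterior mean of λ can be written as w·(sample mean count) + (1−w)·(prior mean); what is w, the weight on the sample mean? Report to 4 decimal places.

With a Gamma(shape α, rate β) prior, the Poisson likelihood is conjugate: the posterior is Gamma(α + ΣXᵢ, β + n).
Posterior mean = (α₀+S)/(β₀+n) = [n/(β₀+n)]·(S/n) + [β₀/(β₀+n)]·(α₀/β₀), so only n and β₀ enter the weight.
Weight on data w = n/(β₀+n) = 4/(0.9+4) = 4/4.9 = 0.8163.

0.8163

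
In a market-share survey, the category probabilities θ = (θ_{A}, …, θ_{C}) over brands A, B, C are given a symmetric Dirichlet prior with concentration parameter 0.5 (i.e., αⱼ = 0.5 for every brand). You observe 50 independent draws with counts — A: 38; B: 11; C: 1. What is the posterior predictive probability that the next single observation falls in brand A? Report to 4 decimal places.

0.7476

The Dirichlet prior is conjugate to the Multinomial likelihood: each posterior αⱼ = prior αⱼ + observed count nⱼ.
Posterior concentration: (38.5, 11.5, 1.5), total = 51.5.
P(next = A | data) = α_{A}/Σα = 0.7476.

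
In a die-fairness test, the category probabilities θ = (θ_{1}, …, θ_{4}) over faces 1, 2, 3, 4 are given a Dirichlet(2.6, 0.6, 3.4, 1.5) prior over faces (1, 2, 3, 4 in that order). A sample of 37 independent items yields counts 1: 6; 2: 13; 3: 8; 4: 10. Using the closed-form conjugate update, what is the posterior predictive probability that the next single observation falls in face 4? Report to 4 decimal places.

The Dirichlet prior is conjugate to the Multinomial likelihood: each posterior αⱼ = prior αⱼ + observed count nⱼ.
Posterior concentration: (8.6, 13.6, 11.4, 11.5), total = 45.1.
P(next = 4 | data) = α_{4}/Σα = 0.2550.

0.2550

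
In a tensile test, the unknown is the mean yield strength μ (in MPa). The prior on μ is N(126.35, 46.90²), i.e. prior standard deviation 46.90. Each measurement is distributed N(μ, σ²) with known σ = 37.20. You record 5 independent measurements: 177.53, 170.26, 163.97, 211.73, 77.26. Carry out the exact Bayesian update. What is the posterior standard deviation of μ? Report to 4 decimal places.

For Normal data with known variance σ², a Normal(μ₀, σ₀²) prior on μ is conjugate. Posterior precision = 1/σ₀² + n/σ²; posterior mean is the precision-weighted average of μ₀ and x̄.
σ₀² = 46.90² = 2199.61, σ² = 37.20² = 1383.84; σ² + n·σ₀² = 1383.84 + 5·2199.61 = 12381.89.
Posterior precision = 1/σ₀² + n/σ² = 1/2199.61 + 5/1383.84 = (σ² + n·σ₀²)/(σ₀²σ²) = 12381.89/(2199.61·1383.84); posterior variance σₙ² = σ₀²σ²/(σ² + n·σ₀²) = 2199.61·1383.84/12381.89 = 245.835515.
Posterior SD = √σₙ² = √(2199.61·1383.84/12381.89) = 15.6791.

15.6791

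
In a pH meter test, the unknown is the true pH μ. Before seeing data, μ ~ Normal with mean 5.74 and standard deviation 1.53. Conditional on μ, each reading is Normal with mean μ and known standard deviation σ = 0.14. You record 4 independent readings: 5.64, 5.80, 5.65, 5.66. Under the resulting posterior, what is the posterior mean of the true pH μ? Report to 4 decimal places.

For Normal data with known variance σ², a Normal(μ₀, σ₀²) prior on μ is conjugate. Posterior precision = 1/σ₀² + n/σ²; posterior mean is the precision-weighted average of μ₀ and x̄.
Σxᵢ = 5.64 + 5.80 + 5.65 + 5.66 = 22.75, so n·x̄ = 22.75.
σ₀² = 1.53² = 2.3409, σ² = 0.14² = 0.0196; σ² + n·σ₀² = 0.0196 + 4·2.3409 = 9.3832.
Posterior mean = (μ₀/σ₀² + n·x̄/σ²)/(1/σ₀² + n/σ²) = (σ²·μ₀ + σ₀²·n·x̄)/(σ² + n·σ₀²) = (0.0196·5.74 + 2.3409·22.75)/9.3832 = 53.367979/9.3832 = 5.6876.

5.6876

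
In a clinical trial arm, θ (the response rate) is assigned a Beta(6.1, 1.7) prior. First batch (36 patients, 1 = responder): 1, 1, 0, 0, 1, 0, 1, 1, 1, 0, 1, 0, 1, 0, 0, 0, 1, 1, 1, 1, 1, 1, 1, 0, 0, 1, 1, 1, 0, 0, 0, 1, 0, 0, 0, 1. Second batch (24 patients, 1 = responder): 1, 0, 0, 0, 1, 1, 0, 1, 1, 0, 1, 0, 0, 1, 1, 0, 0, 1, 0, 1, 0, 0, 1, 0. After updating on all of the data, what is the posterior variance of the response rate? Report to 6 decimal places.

0.003601

The Beta prior is conjugate to a Binomial/Bernoulli likelihood; the update adds successes to α and failures to β.
After batch 1: Beta(6.1+20, 1.7+16) = Beta(26.1, 17.7).
After batch 2: Beta(26.1+11, 17.7+13) = Beta(37.1, 30.7).
Var = αβ/((α+β)²(α+β+1)) = 37.1·30.7/(67.8²·68.8) = 0.003601.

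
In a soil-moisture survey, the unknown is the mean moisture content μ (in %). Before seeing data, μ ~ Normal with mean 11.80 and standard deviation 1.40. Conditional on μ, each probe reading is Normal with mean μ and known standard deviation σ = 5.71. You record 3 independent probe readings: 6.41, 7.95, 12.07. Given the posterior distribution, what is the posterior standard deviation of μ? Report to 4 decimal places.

1.2886

For Normal data with known variance σ², a Normal(μ₀, σ₀²) prior on μ is conjugate. Posterior precision = 1/σ₀² + n/σ²; posterior mean is the precision-weighted average of μ₀ and x̄.
σ₀² = 1.40² = 1.96, σ² = 5.71² = 32.6041; σ² + n·σ₀² = 32.6041 + 3·1.96 = 38.4841.
Posterior precision = 1/σ₀² + n/σ² = 1/1.96 + 3/32.6041 = (σ² + n·σ₀²)/(σ₀²σ²) = 38.4841/(1.96·32.6041); posterior variance σₙ² = σ₀²σ²/(σ² + n·σ₀²) = 1.96·32.6041/38.4841 = 1.660531.
Posterior SD = √σₙ² = √(1.96·32.6041/38.4841) = 1.2886.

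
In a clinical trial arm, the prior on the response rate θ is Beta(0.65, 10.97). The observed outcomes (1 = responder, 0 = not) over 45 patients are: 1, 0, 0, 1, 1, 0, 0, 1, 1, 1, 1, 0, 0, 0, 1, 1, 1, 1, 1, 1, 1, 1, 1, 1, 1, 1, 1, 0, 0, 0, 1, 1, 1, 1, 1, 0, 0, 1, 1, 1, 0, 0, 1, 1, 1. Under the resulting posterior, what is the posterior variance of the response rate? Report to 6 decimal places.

0.004278

The Beta prior is conjugate to a Binomial/Bernoulli likelihood; the update adds successes to α and failures to β.
Posterior: Beta(α+k, β+n−k) = Beta(0.65+31, 10.97+14) = Beta(31.65, 24.97).
Var = αβ/((α+β)²(α+β+1)) = 31.65·24.97/(56.62²·57.62) = 0.004278.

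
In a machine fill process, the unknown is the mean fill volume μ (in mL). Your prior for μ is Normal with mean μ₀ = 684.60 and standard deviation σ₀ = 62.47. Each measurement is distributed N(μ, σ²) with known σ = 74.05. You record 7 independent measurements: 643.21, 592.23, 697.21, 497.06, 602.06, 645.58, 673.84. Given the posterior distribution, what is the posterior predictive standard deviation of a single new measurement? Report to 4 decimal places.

For Normal data with known variance σ², a Normal(μ₀, σ₀²) prior on μ is conjugate. Posterior precision = 1/σ₀² + n/σ²; posterior mean is the precision-weighted average of μ₀ and x̄.
σ₀² = 62.47² = 3902.5009, σ² = 74.05² = 5483.4025; σ² + n·σ₀² = 5483.4025 + 7·3902.5009 = 32800.9088.
Posterior precision = 1/σ₀² + n/σ² = 1/3902.5009 + 7/5483.4025 = (σ² + n·σ₀²)/(σ₀²σ²) = 32800.9088/(3902.5009·5483.4025); posterior variance σₙ² = σ₀²σ²/(σ² + n·σ₀²) = 3902.5009·5483.4025/32800.9088 = 652.389948.
Predictive variance for one new observation = σₙ² + σ² = 3902.5009·5483.4025/32800.9088 + 5483.4025 = σ²·(σ₀² + 32800.9088)/32800.9088 = 5483.4025·36703.4097/32800.9088 = 6135.792448; SD = √(5483.4025·36703.4097/32800.9088) = 78.3313.

78.3313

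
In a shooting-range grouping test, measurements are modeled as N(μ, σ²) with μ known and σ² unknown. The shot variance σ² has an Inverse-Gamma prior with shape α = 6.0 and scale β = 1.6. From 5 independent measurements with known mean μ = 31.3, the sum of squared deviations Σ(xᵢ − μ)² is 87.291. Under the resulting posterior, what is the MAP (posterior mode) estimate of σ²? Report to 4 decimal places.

With known mean μ and an Inverse-Gamma(α, β) prior on σ², the Normal likelihood is conjugate: posterior is Inv-Gamma(α + n/2, β + Σ(xᵢ−μ)²/2).
Posterior: Inv-Gamma(6.0 + 5/2, 1.6 + 87.291/2) = Inv-Gamma(8.50, 45.2455).
Mode = β/(α+1) = 45.2455/9.50 = 4.7627.

4.7627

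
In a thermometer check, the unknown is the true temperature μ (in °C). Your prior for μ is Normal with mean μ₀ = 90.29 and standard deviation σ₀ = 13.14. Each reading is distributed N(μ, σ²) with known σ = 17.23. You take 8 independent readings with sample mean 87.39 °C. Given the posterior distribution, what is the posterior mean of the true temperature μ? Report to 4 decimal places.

87.9030

For Normal data with known variance σ², a Normal(μ₀, σ₀²) prior on μ is conjugate. Posterior precision = 1/σ₀² + n/σ²; posterior mean is the precision-weighted average of μ₀ and x̄.
n·x̄ = 8·87.39 = 699.12.
σ₀² = 13.14² = 172.6596, σ² = 17.23² = 296.8729; σ² + n·σ₀² = 296.8729 + 8·172.6596 = 1678.1497.
Posterior mean = (μ₀/σ₀² + n·x̄/σ²)/(1/σ₀² + n/σ²) = (σ²·μ₀ + σ₀²·n·x̄)/(σ² + n·σ₀²) = (296.8729·90.29 + 172.6596·699.12)/1678.1497 = 147514.433693/1678.1497 = 87.9030.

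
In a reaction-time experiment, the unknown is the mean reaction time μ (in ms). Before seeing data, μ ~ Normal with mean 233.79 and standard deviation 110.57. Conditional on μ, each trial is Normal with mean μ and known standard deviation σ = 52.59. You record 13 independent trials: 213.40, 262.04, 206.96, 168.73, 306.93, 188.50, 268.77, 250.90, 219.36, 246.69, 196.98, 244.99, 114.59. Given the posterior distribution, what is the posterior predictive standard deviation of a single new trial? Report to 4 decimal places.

For Normal data with known variance σ², a Normal(μ₀, σ₀²) prior on μ is conjugate. Posterior precision = 1/σ₀² + n/σ²; posterior mean is the precision-weighted average of μ₀ and x̄.
σ₀² = 110.57² = 12225.7249, σ² = 52.59² = 2765.7081; σ² + n·σ₀² = 2765.7081 + 13·12225.7249 = 161700.1318.
Posterior precision = 1/σ₀² + n/σ² = 1/12225.7249 + 13/2765.7081 = (σ² + n·σ₀²)/(σ₀²σ²) = 161700.1318/(12225.7249·2765.7081); posterior variance σₙ² = σ₀²σ²/(σ² + n·σ₀²) = 12225.7249·2765.7081/161700.1318 = 209.107970.
Predictive variance for one new observation = σₙ² + σ² = 12225.7249·2765.7081/161700.1318 + 2765.7081 = σ²·(σ₀² + 161700.1318)/161700.1318 = 2765.7081·173925.8567/161700.1318 = 2974.816070; SD = √(2765.7081·173925.8567/161700.1318) = 54.5419.

54.5419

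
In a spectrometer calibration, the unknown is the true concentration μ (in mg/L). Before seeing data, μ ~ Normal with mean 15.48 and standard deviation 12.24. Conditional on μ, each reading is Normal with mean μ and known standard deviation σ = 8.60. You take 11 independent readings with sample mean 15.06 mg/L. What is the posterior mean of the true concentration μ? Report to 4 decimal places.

15.0780

For Normal data with known variance σ², a Normal(μ₀, σ₀²) prior on μ is conjugate. Posterior precision = 1/σ₀² + n/σ²; posterior mean is the precision-weighted average of μ₀ and x̄.
n·x̄ = 11·15.06 = 165.66.
σ₀² = 12.24² = 149.8176, σ² = 8.60² = 73.96; σ² + n·σ₀² = 73.96 + 11·149.8176 = 1721.9536.
Posterior mean = (μ₀/σ₀² + n·x̄/σ²)/(1/σ₀² + n/σ²) = (σ²·μ₀ + σ₀²·n·x̄)/(σ² + n·σ₀²) = (73.96·15.48 + 149.8176·165.66)/1721.9536 = 25963.684416/1721.9536 = 15.0780.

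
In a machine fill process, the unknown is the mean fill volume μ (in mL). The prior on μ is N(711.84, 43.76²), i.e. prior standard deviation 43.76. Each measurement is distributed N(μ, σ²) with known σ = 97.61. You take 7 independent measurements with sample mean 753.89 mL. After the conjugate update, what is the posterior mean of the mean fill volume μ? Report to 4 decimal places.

736.4194

For Normal data with known variance σ², a Normal(μ₀, σ₀²) prior on μ is conjugate. Posterior precision = 1/σ₀² + n/σ²; posterior mean is the precision-weighted average of μ₀ and x̄.
n·x̄ = 7·753.89 = 5277.23.
σ₀² = 43.76² = 1914.9376, σ² = 97.61² = 9527.7121; σ² + n·σ₀² = 9527.7121 + 7·1914.9376 = 22932.2753.
Posterior mean = (μ₀/σ₀² + n·x̄/σ²)/(1/σ₀² + n/σ²) = (σ²·μ₀ + σ₀²·n·x̄)/(σ² + n·σ₀²) = (9527.7121·711.84 + 1914.9376·5277.23)/22932.2753 = 16887772.732112/22932.2753 = 736.4194.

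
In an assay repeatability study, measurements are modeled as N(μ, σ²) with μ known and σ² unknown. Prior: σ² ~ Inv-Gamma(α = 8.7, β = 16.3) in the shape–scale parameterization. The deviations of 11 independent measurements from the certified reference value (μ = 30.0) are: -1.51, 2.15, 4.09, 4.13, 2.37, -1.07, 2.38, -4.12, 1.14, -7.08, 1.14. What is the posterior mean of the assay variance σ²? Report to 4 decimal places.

5.8869

With known mean μ and an Inverse-Gamma(α, β) prior on σ², the Normal likelihood is conjugate: posterior is Inv-Gamma(α + n/2, β + Σ(xᵢ−μ)²/2).
Σ(xᵢ−μ)² = (-1.51)² + (2.15)² + (4.09)² + (4.13)² + (2.37)² + (-1.07)² + (2.38)² + (-4.12)² + (1.14)² + (-7.08)² + (1.14)² = 122.8138.
Posterior: Inv-Gamma(8.7 + 11/2, 16.3 + 122.8138/2) = Inv-Gamma(14.20, 77.70690).
E[σ²|data] = β/(α−1) = 77.70690/13.20 = 5.8869.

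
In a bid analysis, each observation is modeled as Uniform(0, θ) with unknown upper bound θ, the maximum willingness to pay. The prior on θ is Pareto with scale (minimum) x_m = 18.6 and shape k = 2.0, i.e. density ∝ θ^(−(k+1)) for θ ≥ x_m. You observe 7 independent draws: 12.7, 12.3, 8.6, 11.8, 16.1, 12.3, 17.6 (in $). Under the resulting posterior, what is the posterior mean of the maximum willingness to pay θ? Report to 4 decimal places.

20.9250

A Pareto(scale x_m, shape k) prior on the upper bound θ of Uniform(0, θ) is conjugate: posterior is Pareto(max(x_m, max xᵢ), k + n).
Sample maximum = 17.6; prior scale x_m = 18.6 → posterior scale = max = 18.6.
Posterior shape = 2.0 + 7 = 9.0.
E[θ|data] = k·x_m/(k−1) = 9.0·18.6/8.0 = 20.9250.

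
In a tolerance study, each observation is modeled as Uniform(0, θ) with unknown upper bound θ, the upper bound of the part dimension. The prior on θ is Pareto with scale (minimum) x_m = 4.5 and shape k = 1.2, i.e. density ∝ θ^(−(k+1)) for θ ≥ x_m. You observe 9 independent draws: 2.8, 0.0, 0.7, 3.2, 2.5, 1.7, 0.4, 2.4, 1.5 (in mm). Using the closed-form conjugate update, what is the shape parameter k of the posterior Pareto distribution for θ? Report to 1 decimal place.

10.2

A Pareto(scale x_m, shape k) prior on the upper bound θ of Uniform(0, θ) is conjugate: posterior is Pareto(max(x_m, max xᵢ), k + n).
Sample maximum = 3.2; prior scale x_m = 4.5 → posterior scale = max = 4.5.
Posterior shape = 1.2 + 9 = 10.2.
Posterior shape k = 10.2.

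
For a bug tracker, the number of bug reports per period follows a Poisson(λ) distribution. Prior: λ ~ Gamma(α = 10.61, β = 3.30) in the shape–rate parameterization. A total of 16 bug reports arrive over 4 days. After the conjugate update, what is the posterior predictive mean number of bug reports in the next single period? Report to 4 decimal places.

With a Gamma(shape α, rate β) prior, the Poisson likelihood is conjugate: the posterior is Gamma(α + ΣXᵢ, β + n).
Posterior: Gamma(α+S, β+n) = Gamma(10.61+16, 3.30+4) = Gamma(26.61, 7.30).
The predictive distribution for one future period is NegBinom with mean α/β = 3.6452.

3.6452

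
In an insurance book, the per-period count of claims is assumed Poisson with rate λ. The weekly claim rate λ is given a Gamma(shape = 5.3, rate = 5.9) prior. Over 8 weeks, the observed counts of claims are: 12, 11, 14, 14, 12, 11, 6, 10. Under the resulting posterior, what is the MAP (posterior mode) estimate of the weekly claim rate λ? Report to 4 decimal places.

6.7842

With a Gamma(shape α, rate β) prior, the Poisson likelihood is conjugate: the posterior is Gamma(α + ΣXᵢ, β + n).
Sum of counts S = 90 over n = 8 weeks.
Posterior: Gamma(α+S, β+n) = Gamma(5.3+90, 5.9+8) = Gamma(95.3, 13.9).
Mode of Gamma(α,β) for α≥1 is (α−1)/β = 94.3/13.9 = 6.7842.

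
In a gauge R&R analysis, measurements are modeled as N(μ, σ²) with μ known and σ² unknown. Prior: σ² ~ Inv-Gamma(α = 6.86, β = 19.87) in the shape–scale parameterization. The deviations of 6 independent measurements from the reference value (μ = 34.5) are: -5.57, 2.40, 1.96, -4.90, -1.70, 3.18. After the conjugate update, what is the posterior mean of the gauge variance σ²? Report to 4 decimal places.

With known mean μ and an Inverse-Gamma(α, β) prior on σ², the Normal likelihood is conjugate: posterior is Inv-Gamma(α + n/2, β + Σ(xᵢ−μ)²/2).
Σ(xᵢ−μ)² = (-5.57)² + (2.40)² + (1.96)² + (-4.90)² + (-1.70)² + (3.18)² = 77.6389.
Posterior: Inv-Gamma(6.86 + 6/2, 19.87 + 77.6389/2) = Inv-Gamma(9.86, 58.68945).
E[σ²|data] = β/(α−1) = 58.68945/8.86 = 6.6241.

6.6241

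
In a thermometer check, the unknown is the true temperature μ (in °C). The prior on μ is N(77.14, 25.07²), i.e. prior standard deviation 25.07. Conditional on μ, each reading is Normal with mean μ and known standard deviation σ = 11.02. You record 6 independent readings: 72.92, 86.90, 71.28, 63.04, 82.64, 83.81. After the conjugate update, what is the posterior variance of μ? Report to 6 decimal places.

19.608601

For Normal data with known variance σ², a Normal(μ₀, σ₀²) prior on μ is conjugate. Posterior precision = 1/σ₀² + n/σ²; posterior mean is the precision-weighted average of μ₀ and x̄.
σ₀² = 25.07² = 628.5049, σ² = 11.02² = 121.4404; σ² + n·σ₀² = 121.4404 + 6·628.5049 = 3892.4698.
Posterior precision = 1/σ₀² + n/σ² = 1/628.5049 + 6/121.4404 = (σ² + n·σ₀²)/(σ₀²σ²) = 3892.4698/(628.5049·121.4404); posterior variance σₙ² = σ₀²σ²/(σ² + n·σ₀²) = 628.5049·121.4404/3892.4698 = 19.608601.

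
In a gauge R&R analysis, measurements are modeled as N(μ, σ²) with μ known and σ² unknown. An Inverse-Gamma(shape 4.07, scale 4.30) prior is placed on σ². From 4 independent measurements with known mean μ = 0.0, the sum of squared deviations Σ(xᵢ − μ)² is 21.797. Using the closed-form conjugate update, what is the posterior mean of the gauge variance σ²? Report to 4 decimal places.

2.9977

With known mean μ and an Inverse-Gamma(α, β) prior on σ², the Normal likelihood is conjugate: posterior is Inv-Gamma(α + n/2, β + Σ(xᵢ−μ)²/2).
Posterior: Inv-Gamma(4.07 + 4/2, 4.30 + 21.797/2) = Inv-Gamma(6.07, 15.1985).
E[σ²|data] = β/(α−1) = 15.1985/5.07 = 2.9977.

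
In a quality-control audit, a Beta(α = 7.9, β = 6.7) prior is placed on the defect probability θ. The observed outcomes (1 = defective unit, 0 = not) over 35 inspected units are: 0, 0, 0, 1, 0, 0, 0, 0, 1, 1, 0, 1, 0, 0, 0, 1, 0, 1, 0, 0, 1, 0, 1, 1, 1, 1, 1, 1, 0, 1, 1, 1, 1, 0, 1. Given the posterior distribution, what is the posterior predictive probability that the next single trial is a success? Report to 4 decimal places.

0.5222

The Beta prior is conjugate to a Binomial/Bernoulli likelihood; the update adds successes to α and failures to β.
Posterior: Beta(α+k, β+n−k) = Beta(7.9+18, 6.7+17) = Beta(25.9, 23.7).
For a single future Bernoulli trial, P(success | data) = α/(α+β) = 0.5222.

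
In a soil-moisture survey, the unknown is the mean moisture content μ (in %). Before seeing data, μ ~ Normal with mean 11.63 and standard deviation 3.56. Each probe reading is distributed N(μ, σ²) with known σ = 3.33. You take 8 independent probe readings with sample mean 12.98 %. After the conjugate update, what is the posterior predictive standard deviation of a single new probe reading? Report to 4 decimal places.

3.5126

For Normal data with known variance σ², a Normal(μ₀, σ₀²) prior on μ is conjugate. Posterior precision = 1/σ₀² + n/σ²; posterior mean is the precision-weighted average of μ₀ and x̄.
σ₀² = 3.56² = 12.6736, σ² = 3.33² = 11.0889; σ² + n·σ₀² = 11.0889 + 8·12.6736 = 112.4777.
Posterior precision = 1/σ₀² + n/σ² = 1/12.6736 + 8/11.0889 = (σ² + n·σ₀²)/(σ₀²σ²) = 112.4777/(12.6736·11.0889); posterior variance σₙ² = σ₀²σ²/(σ² + n·σ₀²) = 12.6736·11.0889/112.4777 = 1.249459.
Predictive variance for one new observation = σₙ² + σ² = 12.6736·11.0889/112.4777 + 11.0889 = σ²·(σ₀² + 112.4777)/112.4777 = 11.0889·125.1513/112.4777 = 12.338359; SD = √(11.0889·125.1513/112.4777) = 3.5126.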